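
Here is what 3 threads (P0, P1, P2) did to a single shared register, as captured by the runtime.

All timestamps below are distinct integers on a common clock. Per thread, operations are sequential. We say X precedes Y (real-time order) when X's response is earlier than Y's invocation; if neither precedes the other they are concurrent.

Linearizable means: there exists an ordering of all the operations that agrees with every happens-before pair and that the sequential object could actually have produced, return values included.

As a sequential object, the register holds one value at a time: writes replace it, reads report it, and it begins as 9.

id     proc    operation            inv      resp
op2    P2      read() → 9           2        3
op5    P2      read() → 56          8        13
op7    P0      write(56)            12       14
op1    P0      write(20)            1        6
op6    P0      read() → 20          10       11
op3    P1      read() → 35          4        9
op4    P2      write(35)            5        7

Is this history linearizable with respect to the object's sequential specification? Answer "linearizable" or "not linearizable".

linearizable

witness order: op2, op4, op3, op1, op6, op7, op5
after step 1 (op2 read() → 9): value 9
after step 2 (op4 write(35)): value 35
after step 3 (op3 read() → 35): value 35
after step 4 (op1 write(20)): value 20
after step 5 (op6 read() → 20): value 20
after step 6 (op7 write(56)): value 56
after step 7 (op5 read() → 56): value 56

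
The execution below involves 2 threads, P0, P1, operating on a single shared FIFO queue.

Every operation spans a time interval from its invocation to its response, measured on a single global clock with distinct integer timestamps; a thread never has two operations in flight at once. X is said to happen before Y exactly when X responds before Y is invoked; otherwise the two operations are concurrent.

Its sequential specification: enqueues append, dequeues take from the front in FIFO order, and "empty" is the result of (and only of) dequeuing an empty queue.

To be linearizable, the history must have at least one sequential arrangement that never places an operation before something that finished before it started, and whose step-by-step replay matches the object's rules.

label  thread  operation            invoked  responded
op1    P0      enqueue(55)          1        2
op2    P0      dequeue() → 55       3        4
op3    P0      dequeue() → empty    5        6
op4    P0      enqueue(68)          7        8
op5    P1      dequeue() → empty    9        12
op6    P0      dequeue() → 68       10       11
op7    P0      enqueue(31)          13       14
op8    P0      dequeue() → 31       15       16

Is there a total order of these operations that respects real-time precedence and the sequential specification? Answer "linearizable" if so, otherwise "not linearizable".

linearizable

witness order: op1, op2, op3, op4, op6, op5, op7, op8
step 1: op1 enqueue(55) — queue <55>
step 2: op2 dequeue() → 55 — queue <>
step 3: op3 dequeue() → empty — queue <>
step 4: op4 enqueue(68) — queue <68>
step 5: op6 dequeue() → 68 — queue <>
step 6: op5 dequeue() → empty — queue <>
step 7: op7 enqueue(31) — queue <31>
step 8: op8 dequeue() → 31 — queue <>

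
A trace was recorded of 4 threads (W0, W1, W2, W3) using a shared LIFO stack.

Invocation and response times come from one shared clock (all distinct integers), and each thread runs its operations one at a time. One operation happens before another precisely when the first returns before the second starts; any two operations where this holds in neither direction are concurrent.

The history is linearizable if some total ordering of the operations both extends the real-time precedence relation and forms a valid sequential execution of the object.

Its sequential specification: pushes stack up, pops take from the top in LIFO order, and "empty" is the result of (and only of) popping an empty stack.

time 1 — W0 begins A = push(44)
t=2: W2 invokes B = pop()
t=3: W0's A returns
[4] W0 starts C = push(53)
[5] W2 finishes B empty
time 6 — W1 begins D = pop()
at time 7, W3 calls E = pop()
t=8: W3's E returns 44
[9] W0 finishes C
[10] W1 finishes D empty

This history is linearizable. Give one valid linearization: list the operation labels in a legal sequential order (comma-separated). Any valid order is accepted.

B, A, E, D, C

step 1: B pop() → empty — stack <>
step 2: A push(44) — stack <44>
step 3: E pop() → 44 — stack <>
step 4: D pop() → empty — stack <>
step 5: C push(53) — stack <53>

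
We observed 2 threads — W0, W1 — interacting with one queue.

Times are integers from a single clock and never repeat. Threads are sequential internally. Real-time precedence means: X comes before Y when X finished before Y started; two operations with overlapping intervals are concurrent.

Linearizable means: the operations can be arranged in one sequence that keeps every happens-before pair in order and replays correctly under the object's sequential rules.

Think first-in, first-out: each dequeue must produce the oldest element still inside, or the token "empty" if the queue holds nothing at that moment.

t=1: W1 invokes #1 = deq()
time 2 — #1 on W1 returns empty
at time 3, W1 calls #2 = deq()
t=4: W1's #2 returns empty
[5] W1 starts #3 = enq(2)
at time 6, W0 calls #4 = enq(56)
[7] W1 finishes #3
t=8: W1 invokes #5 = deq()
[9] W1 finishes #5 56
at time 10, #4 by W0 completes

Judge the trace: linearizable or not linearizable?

one valid linearization: #1, #2, #4, #3, #5
after step 1 (#1 deq() → empty): queue <>
after step 2 (#2 deq() → empty): queue <>
after step 3 (#4 enq(56)): queue <56>
after step 4 (#3 enq(2)): queue <56,2>
after step 5 (#5 deq() → 56): queue <2>

linearizable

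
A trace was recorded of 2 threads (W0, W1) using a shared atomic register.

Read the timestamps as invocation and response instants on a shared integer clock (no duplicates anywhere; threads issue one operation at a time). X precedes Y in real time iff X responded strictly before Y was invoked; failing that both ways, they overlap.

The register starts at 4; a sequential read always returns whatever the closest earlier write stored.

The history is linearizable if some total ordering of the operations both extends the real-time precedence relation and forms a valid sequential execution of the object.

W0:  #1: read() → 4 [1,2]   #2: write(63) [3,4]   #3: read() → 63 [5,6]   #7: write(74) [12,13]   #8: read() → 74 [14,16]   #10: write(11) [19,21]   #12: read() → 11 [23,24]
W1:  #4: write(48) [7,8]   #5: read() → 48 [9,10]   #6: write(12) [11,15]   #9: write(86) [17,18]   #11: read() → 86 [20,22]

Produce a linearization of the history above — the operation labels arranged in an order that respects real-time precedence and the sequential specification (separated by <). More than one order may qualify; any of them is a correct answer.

#1 < #2 < #3 < #4 < #5 < #6 < #7 < #8 < #9 < #11 < #10 < #12

after step 1 (#1 read() → 4): value 4
after step 2 (#2 write(63)): value 63
after step 3 (#3 read() → 63): value 63
after step 4 (#4 write(48)): value 48
after step 5 (#5 read() → 48): value 48
after step 6 (#6 write(12)): value 12
after step 7 (#7 write(74)): value 74
after step 8 (#8 read() → 74): value 74
after step 9 (#9 write(86)): value 86
after step 10 (#11 read() → 86): value 86
after step 11 (#10 write(11)): value 11
after step 12 (#12 read() → 11): value 11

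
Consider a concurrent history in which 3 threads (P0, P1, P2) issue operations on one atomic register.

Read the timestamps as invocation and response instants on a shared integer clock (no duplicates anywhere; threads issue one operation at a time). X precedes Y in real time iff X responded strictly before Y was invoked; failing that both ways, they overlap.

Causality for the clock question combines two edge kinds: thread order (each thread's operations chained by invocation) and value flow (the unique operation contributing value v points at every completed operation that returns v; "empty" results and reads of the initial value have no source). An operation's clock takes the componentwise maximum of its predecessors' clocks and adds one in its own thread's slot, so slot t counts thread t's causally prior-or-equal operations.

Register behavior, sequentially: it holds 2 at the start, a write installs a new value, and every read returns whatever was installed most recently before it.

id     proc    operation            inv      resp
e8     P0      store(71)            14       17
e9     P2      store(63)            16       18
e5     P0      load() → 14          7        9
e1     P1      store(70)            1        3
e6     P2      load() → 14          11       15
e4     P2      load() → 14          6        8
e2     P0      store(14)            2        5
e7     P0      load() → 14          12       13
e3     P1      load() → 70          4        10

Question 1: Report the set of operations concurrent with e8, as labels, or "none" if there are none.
e6, e9

e8 spans [14,17]: anything still running between times 14 and 17 counts as concurrent
e1 [1,3]: before
e2 [2,5]: before
e3 [4,10]: before
e4 [6,8]: before
e5 [7,9]: before
e6 [11,15]: concurrent
e7 [12,13]: before
e9 [16,18]: concurrent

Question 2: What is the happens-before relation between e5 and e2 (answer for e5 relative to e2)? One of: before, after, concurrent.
after

e5 spans [7,9], e2 spans [2,5]
resp(e2)=5 < inv(e5)=7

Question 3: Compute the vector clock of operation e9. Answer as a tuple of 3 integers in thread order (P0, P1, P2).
(1, 0, 3)

root op e1, invoked 1: fresh clock plus P1's own tick → (0, 1, 0)
root op e2, invoked 2: fresh clock plus P0's own tick → (1, 0, 0)
e3 (invocation 4): componentwise max over VC(e1)=(0, 1, 0), +1 at P1, giving (0, 2, 0)
e4 (invocation 6): componentwise max over VC(e2)=(1, 0, 0), +1 at P2, giving (1, 0, 1)
e5 (invocation 7): componentwise max over VC(e2)=(1, 0, 0), +1 at P0, giving (2, 0, 0)
e6 (invocation 11): componentwise max over VC(e2)=(1, 0, 0), VC(e4)=(1, 0, 1), +1 at P2, giving (1, 0, 2)
e7 (invocation 12): componentwise max over VC(e2)=(1, 0, 0), VC(e5)=(2, 0, 0), +1 at P0, giving (3, 0, 0)
e9 (invocation 16): componentwise max over VC(e6)=(1, 0, 2), +1 at P2, giving (1, 0, 3)
e8 (invocation 14): componentwise max over VC(e7)=(3, 0, 0), +1 at P0, giving (4, 0, 0)
target: VC(e9) = (1, 0, 3)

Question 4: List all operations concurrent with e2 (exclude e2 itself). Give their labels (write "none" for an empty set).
e1, e3

e2 spans [2,5]; an op avoiding the whole window 2..5 is ordered, any other is concurrent
e1 [1,3]: concurrent
e3 [4,10]: concurrent
e4 [6,8]: after
e5 [7,9]: after
e6 [11,15]: after
e7 [12,13]: after
e8 [14,17]: after
e9 [16,18]: after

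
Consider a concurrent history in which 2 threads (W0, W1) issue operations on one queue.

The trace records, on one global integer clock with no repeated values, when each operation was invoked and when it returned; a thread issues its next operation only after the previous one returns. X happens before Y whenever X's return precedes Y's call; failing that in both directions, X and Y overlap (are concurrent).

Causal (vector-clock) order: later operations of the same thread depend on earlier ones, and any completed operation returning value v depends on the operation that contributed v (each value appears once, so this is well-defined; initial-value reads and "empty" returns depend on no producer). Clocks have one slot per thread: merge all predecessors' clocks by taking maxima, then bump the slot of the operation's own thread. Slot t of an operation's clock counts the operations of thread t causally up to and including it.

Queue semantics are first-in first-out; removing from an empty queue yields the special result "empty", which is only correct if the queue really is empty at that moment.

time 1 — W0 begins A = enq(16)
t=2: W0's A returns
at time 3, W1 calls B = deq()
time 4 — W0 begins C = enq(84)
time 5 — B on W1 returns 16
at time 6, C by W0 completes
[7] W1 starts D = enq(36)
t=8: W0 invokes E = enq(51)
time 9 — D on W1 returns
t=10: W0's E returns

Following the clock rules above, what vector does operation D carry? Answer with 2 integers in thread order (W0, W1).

root op A, invoked 1: fresh clock plus W0's own tick → (1, 0)
VC(B, invoked at 3): max of VC(A)=(1, 0), then +1 on thread W1 → (1, 1)
VC(C, invoked at 4): max of VC(A)=(1, 0), then +1 on thread W0 → (2, 0)
VC(D, invoked at 7): max of VC(B)=(1, 1), then +1 on thread W1 → (1, 2)
VC(E, invoked at 8): max of VC(C)=(2, 0), then +1 on thread W0 → (3, 0)
target: VC(D) = (1, 2)

(1, 2)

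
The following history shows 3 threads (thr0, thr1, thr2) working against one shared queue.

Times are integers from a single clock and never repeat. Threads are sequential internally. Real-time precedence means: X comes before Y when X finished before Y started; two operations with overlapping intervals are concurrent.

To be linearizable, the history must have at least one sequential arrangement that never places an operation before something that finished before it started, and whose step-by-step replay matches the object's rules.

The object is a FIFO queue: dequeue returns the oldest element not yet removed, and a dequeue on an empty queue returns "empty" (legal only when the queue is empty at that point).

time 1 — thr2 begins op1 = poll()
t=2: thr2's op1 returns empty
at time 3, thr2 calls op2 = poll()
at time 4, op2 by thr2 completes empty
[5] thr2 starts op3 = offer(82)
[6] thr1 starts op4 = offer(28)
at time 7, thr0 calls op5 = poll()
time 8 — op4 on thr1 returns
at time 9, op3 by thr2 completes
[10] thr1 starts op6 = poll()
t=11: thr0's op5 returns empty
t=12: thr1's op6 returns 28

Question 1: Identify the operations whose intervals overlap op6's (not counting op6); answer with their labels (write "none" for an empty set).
Answer: op5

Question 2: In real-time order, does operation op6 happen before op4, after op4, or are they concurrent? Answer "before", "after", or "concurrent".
Answer: after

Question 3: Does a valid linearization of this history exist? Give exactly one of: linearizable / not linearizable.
linearizable

a witness: op1, op2, op5, op4, op3, op6
after step 1 (op1 poll() → empty): queue <>
after step 2 (op2 poll() → empty): queue <>
after step 3 (op5 poll() → empty): queue <>
after step 4 (op4 offer(28)): queue <28>
after step 5 (op3 offer(82)): queue <28,82>
after step 6 (op6 poll() → 28): queue <82>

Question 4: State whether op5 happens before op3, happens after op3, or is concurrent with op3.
Answer: concurrent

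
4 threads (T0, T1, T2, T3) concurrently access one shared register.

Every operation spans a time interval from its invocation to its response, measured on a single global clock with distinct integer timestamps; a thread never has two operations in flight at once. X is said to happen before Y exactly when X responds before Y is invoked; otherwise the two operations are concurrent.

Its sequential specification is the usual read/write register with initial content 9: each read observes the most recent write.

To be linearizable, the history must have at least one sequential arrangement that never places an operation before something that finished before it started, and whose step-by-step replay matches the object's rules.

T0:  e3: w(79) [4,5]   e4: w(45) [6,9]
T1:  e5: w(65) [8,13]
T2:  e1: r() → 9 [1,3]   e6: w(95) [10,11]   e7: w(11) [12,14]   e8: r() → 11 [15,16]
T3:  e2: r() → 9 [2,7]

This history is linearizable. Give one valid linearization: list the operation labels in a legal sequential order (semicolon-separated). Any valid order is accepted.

e1; e2; e3; e4; e5; e6; e7; e8

after step 1 (e1 r() → 9): value 9
after step 2 (e2 r() → 9): value 9
after step 3 (e3 w(79)): value 79
after step 4 (e4 w(45)): value 45
after step 5 (e5 w(65)): value 65
after step 6 (e6 w(95)): value 95
after step 7 (e7 w(11)): value 11
after step 8 (e8 r() → 11): value 11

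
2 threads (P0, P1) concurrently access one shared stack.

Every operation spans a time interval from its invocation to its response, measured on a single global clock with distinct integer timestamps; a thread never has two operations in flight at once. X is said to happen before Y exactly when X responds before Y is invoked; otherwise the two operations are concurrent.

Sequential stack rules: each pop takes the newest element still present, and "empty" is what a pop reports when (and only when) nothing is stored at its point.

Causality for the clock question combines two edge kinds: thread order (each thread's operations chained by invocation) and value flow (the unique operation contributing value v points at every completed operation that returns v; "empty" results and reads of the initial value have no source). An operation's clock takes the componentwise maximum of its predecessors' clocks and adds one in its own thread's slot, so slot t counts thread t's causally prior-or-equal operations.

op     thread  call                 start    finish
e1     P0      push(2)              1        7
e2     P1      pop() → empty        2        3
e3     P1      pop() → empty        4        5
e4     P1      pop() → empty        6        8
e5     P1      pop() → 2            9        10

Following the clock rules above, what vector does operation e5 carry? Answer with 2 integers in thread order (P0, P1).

(1, 4)

invoked at 2, e2 has no predecessors; its own P1 bump gives (0, 1)
invoked at 1, e1 has no predecessors; its own P0 bump gives (1, 0)
merge at e3 (invoked 4): VC(e2)=(0, 1), own-thread bump on P1 → (0, 2)
merge at e4 (invoked 6): VC(e3)=(0, 2), own-thread bump on P1 → (0, 3)
merge at e5 (invoked 9): VC(e1)=(1, 0), VC(e4)=(0, 3), own-thread bump on P1 → (1, 4)
target: VC(e5) = (1, 4)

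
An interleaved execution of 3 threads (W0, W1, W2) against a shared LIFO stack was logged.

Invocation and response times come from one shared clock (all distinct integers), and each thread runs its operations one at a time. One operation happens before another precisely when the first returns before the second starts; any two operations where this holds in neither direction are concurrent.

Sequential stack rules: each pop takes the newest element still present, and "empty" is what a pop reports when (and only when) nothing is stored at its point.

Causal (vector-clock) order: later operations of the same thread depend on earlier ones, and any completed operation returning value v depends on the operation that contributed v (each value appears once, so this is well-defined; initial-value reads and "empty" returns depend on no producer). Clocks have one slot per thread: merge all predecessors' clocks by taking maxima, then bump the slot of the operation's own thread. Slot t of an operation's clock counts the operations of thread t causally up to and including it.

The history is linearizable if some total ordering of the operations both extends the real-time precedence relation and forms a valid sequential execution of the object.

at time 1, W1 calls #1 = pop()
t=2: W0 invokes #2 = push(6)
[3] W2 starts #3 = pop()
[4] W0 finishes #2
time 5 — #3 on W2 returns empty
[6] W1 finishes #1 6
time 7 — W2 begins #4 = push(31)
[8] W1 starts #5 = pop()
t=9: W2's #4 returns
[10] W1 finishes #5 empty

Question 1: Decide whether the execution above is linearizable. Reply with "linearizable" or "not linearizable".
linearizable

witness order: #2, #1, #3, #5, #4
step 1: #2 push(6) — stack <6>
step 2: #1 pop() → 6 — stack <>
step 3: #3 pop() → empty — stack <>
step 4: #5 pop() → empty — stack <>
step 5: #4 push(31) — stack <31>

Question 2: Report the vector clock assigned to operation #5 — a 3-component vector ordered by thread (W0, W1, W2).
(1, 2, 0)

#3 (invocation 3): nothing precedes it; W2's component alone gives (0, 0, 1)
#2 (invocation 2): nothing precedes it; W0's component alone gives (1, 0, 0)
#4, invoked 7, takes VC(#3)=(0, 0, 1) under max, adds 1 for W2 → (0, 0, 2)
#1, invoked 1, takes VC(#2)=(1, 0, 0) under max, adds 1 for W1 → (1, 1, 0)
#5, invoked 8, takes VC(#1)=(1, 1, 0) under max, adds 1 for W1 → (1, 2, 0)
target: VC(#5) = (1, 2, 0)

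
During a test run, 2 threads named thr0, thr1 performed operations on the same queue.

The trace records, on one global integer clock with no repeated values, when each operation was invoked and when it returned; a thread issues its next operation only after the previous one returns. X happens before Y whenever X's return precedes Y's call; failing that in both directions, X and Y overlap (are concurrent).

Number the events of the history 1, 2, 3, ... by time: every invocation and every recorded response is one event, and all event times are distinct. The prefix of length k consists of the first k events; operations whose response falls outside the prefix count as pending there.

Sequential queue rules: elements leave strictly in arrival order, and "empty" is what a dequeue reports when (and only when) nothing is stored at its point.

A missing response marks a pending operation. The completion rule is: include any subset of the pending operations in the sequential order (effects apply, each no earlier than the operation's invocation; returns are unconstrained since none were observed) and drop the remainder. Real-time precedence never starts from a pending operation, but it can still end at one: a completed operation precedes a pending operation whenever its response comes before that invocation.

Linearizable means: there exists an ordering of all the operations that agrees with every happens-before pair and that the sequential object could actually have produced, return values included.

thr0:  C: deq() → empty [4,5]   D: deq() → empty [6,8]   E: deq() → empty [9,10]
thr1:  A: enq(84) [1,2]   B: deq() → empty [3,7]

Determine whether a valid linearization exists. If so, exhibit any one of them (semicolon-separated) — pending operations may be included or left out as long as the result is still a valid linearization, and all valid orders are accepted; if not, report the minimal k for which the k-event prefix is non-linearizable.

not linearizable — minimal violating prefix: 7 events

through event 6 a valid linearization exists; event 7 (B responding at time 7) ends that
every one of the 2 real-time-consistent orders over 3 completed queue ops fails the sequential spec
no completion choice of the 1 pending operation (D) rescues it — every subset was tried
e.g. A, B, C (pending dropped): illegal at step 2, since B deq() → empty cannot apply there
e.g. A, C, B (pending dropped): illegal at step 2, since C deq() → empty cannot apply there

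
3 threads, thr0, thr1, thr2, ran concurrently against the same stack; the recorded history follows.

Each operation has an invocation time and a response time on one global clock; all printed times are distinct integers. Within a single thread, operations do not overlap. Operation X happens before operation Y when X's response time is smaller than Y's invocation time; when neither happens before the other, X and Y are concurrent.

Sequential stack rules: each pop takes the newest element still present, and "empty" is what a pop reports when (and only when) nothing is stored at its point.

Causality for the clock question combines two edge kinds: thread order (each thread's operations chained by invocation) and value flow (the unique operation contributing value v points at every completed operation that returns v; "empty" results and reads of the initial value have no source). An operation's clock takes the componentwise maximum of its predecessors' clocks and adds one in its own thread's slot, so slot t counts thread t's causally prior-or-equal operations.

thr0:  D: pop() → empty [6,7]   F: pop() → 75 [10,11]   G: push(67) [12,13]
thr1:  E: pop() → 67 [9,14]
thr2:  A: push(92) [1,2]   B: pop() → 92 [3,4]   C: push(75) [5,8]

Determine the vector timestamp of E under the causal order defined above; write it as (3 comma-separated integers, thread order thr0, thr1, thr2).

invoked at 1, A has no predecessors; its own thr2 bump gives (0, 0, 1)
invoked at 6, D has no predecessors; its own thr0 bump gives (1, 0, 0)
merge at B (invoked 3): VC(A)=(0, 0, 1), own-thread bump on thr2 → (0, 0, 2)
merge at C (invoked 5): VC(B)=(0, 0, 2), own-thread bump on thr2 → (0, 0, 3)
merge at F (invoked 10): VC(C)=(0, 0, 3), VC(D)=(1, 0, 0), own-thread bump on thr0 → (2, 0, 3)
merge at G (invoked 12): VC(F)=(2, 0, 3), own-thread bump on thr0 → (3, 0, 3)
merge at E (invoked 9): VC(G)=(3, 0, 3), own-thread bump on thr1 → (3, 1, 3)
target: VC(E) = (3, 1, 3)

(3, 1, 3)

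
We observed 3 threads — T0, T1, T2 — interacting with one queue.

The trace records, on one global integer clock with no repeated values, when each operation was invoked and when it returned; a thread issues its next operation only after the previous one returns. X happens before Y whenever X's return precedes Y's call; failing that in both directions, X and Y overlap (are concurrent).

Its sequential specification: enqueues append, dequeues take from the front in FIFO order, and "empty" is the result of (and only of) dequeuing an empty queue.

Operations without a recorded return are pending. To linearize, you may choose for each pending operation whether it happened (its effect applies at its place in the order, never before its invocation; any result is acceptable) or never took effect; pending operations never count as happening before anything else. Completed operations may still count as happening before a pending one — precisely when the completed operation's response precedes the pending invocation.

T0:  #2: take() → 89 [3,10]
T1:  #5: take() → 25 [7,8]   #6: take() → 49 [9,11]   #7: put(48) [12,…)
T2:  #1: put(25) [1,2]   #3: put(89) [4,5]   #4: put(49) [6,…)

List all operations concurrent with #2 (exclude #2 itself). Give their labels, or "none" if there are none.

concurrent with #2 ([3,10]): every op whose interval crosses 3..10
#1 [1,2]: before
#3 [4,5]: concurrent
#4 [6,…): concurrent
#5 [7,8]: concurrent
#6 [9,11]: concurrent
#7 [12,…): after

#3, #4, #5, #6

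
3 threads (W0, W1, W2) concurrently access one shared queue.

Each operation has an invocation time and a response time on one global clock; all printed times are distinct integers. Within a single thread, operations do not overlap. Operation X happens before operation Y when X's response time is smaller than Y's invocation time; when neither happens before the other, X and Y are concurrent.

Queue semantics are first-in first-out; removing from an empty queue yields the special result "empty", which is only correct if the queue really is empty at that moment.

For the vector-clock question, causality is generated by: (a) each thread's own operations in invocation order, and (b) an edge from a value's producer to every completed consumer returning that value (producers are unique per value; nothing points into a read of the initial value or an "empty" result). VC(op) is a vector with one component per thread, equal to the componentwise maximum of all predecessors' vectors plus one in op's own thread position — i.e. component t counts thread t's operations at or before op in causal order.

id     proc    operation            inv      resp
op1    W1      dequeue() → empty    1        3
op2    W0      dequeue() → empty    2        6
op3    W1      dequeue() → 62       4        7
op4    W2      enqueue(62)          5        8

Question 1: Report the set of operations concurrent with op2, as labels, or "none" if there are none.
op1, op3, op4

op2 spans [2,6]; an op avoiding the whole window 2..6 is ordered, any other is concurrent
op1 [1,3]: concurrent
op3 [4,7]: concurrent
op4 [5,8]: concurrent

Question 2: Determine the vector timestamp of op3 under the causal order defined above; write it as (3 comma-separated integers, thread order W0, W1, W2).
(0, 2, 1)

root op op4, invoked 5: fresh clock plus W2's own tick → (0, 0, 1)
root op op1, invoked 1: fresh clock plus W1's own tick → (0, 1, 0)
root op op2, invoked 2: fresh clock plus W0's own tick → (1, 0, 0)
merge at op3 (invoked 4): VC(op1)=(0, 1, 0), VC(op4)=(0, 0, 1), own-thread bump on W1 → (0, 2, 1)
target: VC(op3) = (0, 2, 1)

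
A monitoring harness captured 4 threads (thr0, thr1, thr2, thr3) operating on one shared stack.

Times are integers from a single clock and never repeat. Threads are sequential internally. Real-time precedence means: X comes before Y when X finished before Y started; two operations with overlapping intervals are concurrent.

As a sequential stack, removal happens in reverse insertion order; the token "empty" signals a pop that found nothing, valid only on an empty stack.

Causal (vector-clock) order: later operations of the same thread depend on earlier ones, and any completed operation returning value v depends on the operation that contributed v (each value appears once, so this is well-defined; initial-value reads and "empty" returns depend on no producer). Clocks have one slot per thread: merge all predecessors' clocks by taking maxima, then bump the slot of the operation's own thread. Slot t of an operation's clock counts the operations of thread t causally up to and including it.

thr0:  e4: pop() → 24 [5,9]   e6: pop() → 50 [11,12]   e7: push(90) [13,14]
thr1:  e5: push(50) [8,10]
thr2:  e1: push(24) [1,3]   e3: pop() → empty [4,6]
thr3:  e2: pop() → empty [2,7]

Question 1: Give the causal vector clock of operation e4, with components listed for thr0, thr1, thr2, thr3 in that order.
e2 (invocation 2): nothing precedes it; thr3's component alone gives (0, 0, 0, 1)
e1 (invocation 1): nothing precedes it; thr2's component alone gives (0, 0, 1, 0)
e5 (invocation 8): nothing precedes it; thr1's component alone gives (0, 1, 0, 0)
merge at e3 (invoked 4): VC(e1)=(0, 0, 1, 0), own-thread bump on thr2 → (0, 0, 2, 0)
merge at e4 (invoked 5): VC(e1)=(0, 0, 1, 0), own-thread bump on thr0 → (1, 0, 1, 0)
merge at e6 (invoked 11): VC(e4)=(1, 0, 1, 0), VC(e5)=(0, 1, 0, 0), own-thread bump on thr0 → (2, 1, 1, 0)
merge at e7 (invoked 13): VC(e6)=(2, 1, 1, 0), own-thread bump on thr0 → (3, 1, 1, 0)
target: VC(e4) = (1, 0, 1, 0)

(1, 0, 1, 0)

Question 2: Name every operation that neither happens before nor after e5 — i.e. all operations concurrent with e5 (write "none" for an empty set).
e5 spans [8,10]: anything still running between times 8 and 10 counts as concurrent
e1 [1,3]: before
e2 [2,7]: before
e3 [4,6]: before
e4 [5,9]: concurrent
e6 [11,12]: after
e7 [13,14]: after

e4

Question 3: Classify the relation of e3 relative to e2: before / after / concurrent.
e3 spans [4,6], e2 spans [2,7]
the intervals overlap in both directions

concurrent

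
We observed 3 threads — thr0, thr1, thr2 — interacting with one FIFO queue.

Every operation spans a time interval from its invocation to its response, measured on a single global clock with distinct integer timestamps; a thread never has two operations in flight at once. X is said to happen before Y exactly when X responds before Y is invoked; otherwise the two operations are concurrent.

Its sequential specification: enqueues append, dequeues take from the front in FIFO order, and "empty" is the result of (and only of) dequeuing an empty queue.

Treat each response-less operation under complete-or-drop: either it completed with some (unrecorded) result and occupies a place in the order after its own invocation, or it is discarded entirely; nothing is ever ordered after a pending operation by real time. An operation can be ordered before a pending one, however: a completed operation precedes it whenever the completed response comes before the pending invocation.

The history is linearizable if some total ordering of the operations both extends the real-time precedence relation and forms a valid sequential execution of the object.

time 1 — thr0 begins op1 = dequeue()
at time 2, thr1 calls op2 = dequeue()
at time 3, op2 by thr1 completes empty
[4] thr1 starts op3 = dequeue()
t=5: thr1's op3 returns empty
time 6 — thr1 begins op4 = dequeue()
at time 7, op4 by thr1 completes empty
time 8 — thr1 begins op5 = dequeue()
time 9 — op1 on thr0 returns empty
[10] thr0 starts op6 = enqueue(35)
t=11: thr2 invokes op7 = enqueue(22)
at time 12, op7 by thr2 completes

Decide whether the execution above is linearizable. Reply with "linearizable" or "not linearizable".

witness order: op1, op2, op3, op4, op5, op6, op7
after step 1 (op1 dequeue() → empty): queue <>
after step 2 (op2 dequeue() → empty): queue <>
after step 3 (op3 dequeue() → empty): queue <>
after step 4 (op4 dequeue() → empty): queue <>
after step 5 (op5 dequeue() (pending, included)): queue <>
after step 6 (op6 enqueue(35) (pending, included)): queue <35>
after step 7 (op7 enqueue(22)): queue <35,22>

linearizable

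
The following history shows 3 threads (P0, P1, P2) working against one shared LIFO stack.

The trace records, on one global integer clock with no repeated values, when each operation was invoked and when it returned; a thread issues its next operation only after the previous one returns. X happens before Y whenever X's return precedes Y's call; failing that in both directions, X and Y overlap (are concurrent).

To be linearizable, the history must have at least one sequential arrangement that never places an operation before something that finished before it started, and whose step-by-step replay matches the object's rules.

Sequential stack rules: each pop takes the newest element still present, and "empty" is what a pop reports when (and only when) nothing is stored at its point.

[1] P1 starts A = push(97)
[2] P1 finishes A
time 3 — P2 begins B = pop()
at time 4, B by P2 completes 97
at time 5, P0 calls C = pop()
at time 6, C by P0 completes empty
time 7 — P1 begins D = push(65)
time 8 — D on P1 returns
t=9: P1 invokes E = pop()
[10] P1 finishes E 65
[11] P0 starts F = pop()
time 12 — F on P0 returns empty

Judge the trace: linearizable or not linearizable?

linearizable

one valid linearization: A, B, C, D, E, F
after step 1 (A push(97)): stack <97>
after step 2 (B pop() → 97): stack <>
after step 3 (C pop() → empty): stack <>
after step 4 (D push(65)): stack <65>
after step 5 (E pop() → 65): stack <>
after step 6 (F pop() → empty): stack <>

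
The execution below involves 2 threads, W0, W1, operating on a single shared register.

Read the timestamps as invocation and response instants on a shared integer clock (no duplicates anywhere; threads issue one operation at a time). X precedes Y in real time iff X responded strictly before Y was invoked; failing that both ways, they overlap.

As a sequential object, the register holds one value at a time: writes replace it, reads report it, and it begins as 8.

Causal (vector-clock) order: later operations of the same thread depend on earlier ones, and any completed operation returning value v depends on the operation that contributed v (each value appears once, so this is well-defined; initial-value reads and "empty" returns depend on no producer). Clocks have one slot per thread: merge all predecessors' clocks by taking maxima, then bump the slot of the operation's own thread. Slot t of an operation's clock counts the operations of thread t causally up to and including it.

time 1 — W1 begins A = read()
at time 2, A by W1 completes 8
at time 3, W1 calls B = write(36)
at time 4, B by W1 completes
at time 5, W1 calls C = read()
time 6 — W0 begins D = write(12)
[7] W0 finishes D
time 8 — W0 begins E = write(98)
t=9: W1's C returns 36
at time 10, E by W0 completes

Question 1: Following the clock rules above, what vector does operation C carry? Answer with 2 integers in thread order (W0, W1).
Answer: (0, 3)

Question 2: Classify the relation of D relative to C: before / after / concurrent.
Answer: concurrent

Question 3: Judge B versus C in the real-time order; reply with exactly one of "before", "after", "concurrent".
Answer: before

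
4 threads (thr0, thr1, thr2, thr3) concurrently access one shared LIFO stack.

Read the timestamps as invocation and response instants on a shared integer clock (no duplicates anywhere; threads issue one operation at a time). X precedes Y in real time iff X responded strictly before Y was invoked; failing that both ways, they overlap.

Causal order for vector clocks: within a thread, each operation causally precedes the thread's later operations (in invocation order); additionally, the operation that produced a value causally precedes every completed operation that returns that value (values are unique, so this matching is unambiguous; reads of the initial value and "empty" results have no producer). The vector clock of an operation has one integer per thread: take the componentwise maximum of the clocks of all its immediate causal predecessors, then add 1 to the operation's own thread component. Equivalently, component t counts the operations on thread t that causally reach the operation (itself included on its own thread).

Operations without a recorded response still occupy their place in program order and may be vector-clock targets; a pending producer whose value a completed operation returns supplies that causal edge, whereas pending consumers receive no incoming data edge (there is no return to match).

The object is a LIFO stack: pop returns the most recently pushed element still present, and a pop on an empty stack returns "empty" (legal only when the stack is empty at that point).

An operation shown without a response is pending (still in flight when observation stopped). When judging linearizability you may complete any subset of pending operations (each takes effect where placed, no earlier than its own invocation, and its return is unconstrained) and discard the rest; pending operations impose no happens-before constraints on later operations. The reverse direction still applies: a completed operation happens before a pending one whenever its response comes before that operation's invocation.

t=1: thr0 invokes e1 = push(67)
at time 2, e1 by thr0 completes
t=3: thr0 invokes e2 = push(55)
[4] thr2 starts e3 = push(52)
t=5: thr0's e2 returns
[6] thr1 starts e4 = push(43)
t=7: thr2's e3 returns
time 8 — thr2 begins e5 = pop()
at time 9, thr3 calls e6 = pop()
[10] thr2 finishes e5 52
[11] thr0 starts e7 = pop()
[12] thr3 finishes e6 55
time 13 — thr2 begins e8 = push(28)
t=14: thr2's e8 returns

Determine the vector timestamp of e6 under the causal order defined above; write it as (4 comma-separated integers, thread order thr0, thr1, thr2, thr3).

(2, 0, 0, 1)

no predecessors for e3 (invoked 4): thr2 increments from zero → (0, 0, 1, 0)
no predecessors for e4 (invoked 6): thr1 increments from zero → (0, 1, 0, 0)
no predecessors for e1 (invoked 1): thr0 increments from zero → (1, 0, 0, 0)
merge at e5 (invoked 8): VC(e3)=(0, 0, 1, 0), own-thread bump on thr2 → (0, 0, 2, 0)
merge at e2 (invoked 3): VC(e1)=(1, 0, 0, 0), own-thread bump on thr0 → (2, 0, 0, 0)
merge at e8 (invoked 13): VC(e5)=(0, 0, 2, 0), own-thread bump on thr2 → (0, 0, 3, 0)
merge at e6 (invoked 9): VC(e2)=(2, 0, 0, 0), own-thread bump on thr3 → (2, 0, 0, 1)
merge at e7 (invoked 11): VC(e2)=(2, 0, 0, 0), own-thread bump on thr0 → (3, 0, 0, 0)
target: VC(e6) = (2, 0, 0, 1)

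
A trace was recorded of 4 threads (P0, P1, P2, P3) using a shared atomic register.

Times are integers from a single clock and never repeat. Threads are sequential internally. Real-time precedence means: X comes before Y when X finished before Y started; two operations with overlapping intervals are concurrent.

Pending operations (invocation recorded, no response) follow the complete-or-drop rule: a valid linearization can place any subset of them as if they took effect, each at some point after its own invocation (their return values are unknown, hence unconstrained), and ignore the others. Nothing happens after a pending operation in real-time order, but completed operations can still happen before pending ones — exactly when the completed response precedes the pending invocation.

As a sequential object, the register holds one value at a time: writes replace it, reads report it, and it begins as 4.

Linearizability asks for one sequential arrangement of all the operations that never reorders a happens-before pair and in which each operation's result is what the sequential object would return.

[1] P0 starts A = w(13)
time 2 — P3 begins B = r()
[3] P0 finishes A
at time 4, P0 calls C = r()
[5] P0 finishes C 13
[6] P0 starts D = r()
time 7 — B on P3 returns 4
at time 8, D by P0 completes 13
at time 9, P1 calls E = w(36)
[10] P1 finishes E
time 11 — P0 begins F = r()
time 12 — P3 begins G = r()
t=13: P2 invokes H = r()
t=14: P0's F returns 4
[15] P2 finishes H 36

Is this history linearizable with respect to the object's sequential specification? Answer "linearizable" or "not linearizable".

prefix check: 1..13 passes, 1..14 fails once F's time-14 response joins
the 6 completed operations admit 4 real-time orders; each fails the atomic register replay
no escape via the 2 pending operations (G, H): every completion choice fails
for example A, B, C, D, E, F (pending dropped) fails at step 2: B r() → 4 is not legal there
for example A, C, B, D, E, F (pending dropped) fails at step 3: B r() → 4 is not legal there

not linearizable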